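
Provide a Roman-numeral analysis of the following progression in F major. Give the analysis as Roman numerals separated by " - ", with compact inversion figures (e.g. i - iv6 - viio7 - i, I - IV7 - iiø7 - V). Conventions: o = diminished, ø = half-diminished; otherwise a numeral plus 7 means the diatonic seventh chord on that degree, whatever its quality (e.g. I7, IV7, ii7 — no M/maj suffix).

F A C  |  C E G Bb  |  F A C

I - V7 - I

F-A-C has root F, degree 1 in F major, so I.
C-E-G-Bb: root C is the dominant; dominant seventh chord there is V7.
F-A-C: root F is the tonic; major triad there is I.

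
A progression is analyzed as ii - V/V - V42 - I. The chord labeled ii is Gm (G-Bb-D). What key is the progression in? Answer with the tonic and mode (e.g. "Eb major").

The chord Gm is a minor triad rooted on G; its label is ii.
If G is scale degree 2 and the mode makes that degree carry a minor triad, the tonic is F and the mode is major.

F major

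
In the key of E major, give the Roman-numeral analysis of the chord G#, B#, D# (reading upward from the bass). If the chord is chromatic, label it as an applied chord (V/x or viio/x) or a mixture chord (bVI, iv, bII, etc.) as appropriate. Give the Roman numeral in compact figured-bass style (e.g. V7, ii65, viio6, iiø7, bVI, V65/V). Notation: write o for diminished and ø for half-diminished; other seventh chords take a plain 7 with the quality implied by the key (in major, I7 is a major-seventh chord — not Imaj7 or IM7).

V/vi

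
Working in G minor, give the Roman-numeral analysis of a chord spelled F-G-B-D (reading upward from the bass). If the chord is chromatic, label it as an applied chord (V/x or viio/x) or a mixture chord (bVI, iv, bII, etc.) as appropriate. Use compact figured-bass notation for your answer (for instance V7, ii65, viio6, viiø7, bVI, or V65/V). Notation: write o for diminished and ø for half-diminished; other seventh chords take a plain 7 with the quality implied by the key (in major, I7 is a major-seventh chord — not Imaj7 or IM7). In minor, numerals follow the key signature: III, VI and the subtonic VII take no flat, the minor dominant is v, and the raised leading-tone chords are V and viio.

Stacked in thirds the chord is G-B-D-F: a dominant seventh chord on G.
G is not a diatonic chord root with this quality in G minor, but it lies a perfect fifth above C (iv), so the chord functions as an applied dominant of iv.
With F in the bass the chord is in third inversion, so the figured bass is 42.

V42/iv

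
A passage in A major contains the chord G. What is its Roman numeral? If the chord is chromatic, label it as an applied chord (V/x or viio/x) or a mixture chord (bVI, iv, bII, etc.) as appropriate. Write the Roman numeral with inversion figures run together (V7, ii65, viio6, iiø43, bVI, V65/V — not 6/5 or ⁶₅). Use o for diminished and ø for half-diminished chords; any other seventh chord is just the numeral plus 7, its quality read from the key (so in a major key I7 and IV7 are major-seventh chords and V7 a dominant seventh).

The pitches G-B-D form a major triad rooted on G.
G is the lowered seventh degree of A major (diatonic 7 would be G#). This is a major triad on the lowered seventh degree (the subtonic), borrowed from the parallel minor.

bVII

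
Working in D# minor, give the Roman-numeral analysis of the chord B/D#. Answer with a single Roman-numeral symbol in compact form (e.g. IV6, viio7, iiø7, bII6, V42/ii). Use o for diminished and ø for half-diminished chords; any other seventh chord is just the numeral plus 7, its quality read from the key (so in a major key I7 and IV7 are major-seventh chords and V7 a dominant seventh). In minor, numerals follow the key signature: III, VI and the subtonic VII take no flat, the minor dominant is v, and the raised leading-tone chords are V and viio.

VI6

Stacked in thirds the chord is B-D#-F#: a major triad on B.
B is scale degree 6 in D# minor, and a major triad on that degree is written VI.
With D# in the bass the chord is in first inversion, so the figured bass is 6.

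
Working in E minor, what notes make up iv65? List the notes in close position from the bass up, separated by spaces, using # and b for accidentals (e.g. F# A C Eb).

In E minor, the subdominant is A, and the diatonic chord built there is a minor seventh chord.
That chord is spelled A-C-E-G.
With the 65 figure the chord is in first inversion; from the bass C upward in close position it reads C-E-G-A.

C E G A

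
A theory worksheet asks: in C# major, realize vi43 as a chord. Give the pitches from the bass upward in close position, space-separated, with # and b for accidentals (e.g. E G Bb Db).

E# G# A# C#

In C# major, the submediant is A#, and the diatonic chord built there is a minor seventh chord.
Stacking thirds from A# gives A#-C#-E#-G#.
The figured bass 43 indicates second inversion, placing the fifth (E#) in the bass: E#-G#-A#-C#.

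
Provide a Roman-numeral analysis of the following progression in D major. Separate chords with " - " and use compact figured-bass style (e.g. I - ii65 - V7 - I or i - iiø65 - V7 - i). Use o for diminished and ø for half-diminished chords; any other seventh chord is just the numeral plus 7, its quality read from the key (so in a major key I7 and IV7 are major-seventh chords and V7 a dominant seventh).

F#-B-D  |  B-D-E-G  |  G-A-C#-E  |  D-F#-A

F#-B-D: root B is the submediant; minor triad there is vi64.
B-D-E-G: root E is the supertonic; minor seventh chord there is ii43.
G-A-C#-E: dominant seventh chord on A = scale degree 5 → V42.
D-F#-A has root D, degree 1 in D major, so I.

vi64 - ii43 - V42 - I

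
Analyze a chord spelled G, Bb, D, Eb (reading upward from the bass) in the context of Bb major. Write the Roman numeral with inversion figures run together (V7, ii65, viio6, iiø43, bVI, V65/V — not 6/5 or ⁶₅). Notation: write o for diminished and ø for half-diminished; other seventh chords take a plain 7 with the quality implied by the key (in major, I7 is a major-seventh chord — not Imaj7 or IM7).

Stacked in thirds the chord is Eb-G-Bb-D: a major seventh chord on Eb.
Eb is scale degree 4 in Bb major, and a major seventh chord on that degree is written IV7.
With G in the bass the chord is in first inversion, so the figured bass is 65.

IV65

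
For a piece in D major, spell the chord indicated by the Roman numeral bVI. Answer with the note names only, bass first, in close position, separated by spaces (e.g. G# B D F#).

Bb D F

bVI is a major triad on the lowered sixth degree, borrowed from the parallel minor. In D major that root is Bb.
So the chord is Bb-D-F, a major triad.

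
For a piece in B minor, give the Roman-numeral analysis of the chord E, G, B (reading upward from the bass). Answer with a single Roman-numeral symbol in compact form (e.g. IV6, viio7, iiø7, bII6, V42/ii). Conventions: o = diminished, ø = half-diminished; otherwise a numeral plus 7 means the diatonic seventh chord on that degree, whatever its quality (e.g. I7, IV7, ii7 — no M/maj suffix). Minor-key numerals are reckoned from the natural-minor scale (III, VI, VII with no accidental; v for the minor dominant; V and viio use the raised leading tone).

iv

The pitches E-G-B form a minor triad rooted on E.
E is scale degree 4 in B minor, and a minor triad on that degree is written iv.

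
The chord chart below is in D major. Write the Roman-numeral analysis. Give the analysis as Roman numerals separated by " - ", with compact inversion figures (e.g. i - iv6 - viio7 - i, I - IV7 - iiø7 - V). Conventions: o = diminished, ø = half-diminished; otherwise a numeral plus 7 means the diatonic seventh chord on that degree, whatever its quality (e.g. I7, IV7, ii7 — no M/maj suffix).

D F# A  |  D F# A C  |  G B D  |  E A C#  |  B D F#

I - V7/IV - IV - V64 - vi

D-F#-A: root D is the tonic; major triad there is I.
D-F#-A-C: chromatic; D is V of IV, so V7/IV.
G-B-D has root G, degree 4 in D major, so IV.
E-A-C#: root A is the dominant; major triad there is V64.
B-D-F#: root B is the submediant; minor triad there is vi.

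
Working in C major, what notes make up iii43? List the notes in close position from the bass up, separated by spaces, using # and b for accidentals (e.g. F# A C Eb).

In C major, the mediant is E, and the diatonic chord built there is a minor seventh chord.
Stacking thirds from E gives E-G-B-D.
The figured bass 43 indicates second inversion, placing the fifth (B) in the bass: B-D-E-G.

B D E G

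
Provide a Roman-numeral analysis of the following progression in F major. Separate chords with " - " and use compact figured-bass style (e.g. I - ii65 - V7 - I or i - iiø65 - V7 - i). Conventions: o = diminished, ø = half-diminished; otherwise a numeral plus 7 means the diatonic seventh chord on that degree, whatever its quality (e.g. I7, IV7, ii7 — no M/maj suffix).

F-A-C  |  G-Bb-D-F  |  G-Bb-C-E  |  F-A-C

I - ii7 - V43 - I

F-A-C: root F is the tonic; major triad there is I.
G-Bb-D-F: minor seventh chord on G = scale degree 2 → ii7.
G-Bb-C-E has root C, degree 5 in F major, so V43.
F-A-C: major triad on F = scale degree 1 → I.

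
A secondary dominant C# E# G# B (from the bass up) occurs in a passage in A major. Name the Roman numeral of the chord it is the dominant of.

The chord is a dominant seventh chord on C#.
A dominant resolves down a perfect fifth: C# → F#. In A major, F# is scale degree 6, i.e. vi.

vi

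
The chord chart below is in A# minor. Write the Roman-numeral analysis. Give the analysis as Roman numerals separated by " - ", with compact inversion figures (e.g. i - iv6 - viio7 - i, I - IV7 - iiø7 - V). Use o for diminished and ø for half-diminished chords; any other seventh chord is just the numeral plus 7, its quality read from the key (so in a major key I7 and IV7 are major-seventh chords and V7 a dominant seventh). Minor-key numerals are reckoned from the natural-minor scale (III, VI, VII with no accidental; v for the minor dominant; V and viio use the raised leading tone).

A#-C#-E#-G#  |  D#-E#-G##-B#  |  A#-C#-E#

A#-C#-E#-G#: root A# is the tonic; minor seventh chord there is i7.
D#-E#-G##-B#: root E# is the dominant; dominant seventh chord there is V42.
A#-C#-E#: minor triad on A# = scale degree 1 → i.

i7 - V42 - i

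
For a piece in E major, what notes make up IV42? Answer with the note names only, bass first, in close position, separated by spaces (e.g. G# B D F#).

G# A C# E

In E major, scale degree 4 is A, and the diatonic chord built there is a major seventh chord.
Stacking thirds from A gives A-C#-E-G#.
The figured bass 42 indicates third inversion, placing the seventh (G#) in the bass: G#-A-C#-E.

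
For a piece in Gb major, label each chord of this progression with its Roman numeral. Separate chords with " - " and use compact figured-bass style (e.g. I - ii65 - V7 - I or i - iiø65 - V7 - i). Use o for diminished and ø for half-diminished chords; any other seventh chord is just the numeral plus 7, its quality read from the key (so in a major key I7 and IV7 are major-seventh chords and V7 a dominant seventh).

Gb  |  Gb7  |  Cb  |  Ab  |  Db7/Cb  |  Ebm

Gb has root Gb, degree 1 in Gb major, so I.
Gb7: a dominant seventh chord on Gb, the applied dominant of IV → V7/IV.
Cb: major triad on Cb = scale degree 4 → IV.
Ab is the secondary dominant of V (major triad on Ab): V/V.
Db7/Cb: dominant seventh chord on Db = scale degree 5 → V42.
Ebm has root Eb, degree 6 in Gb major, so vi.

I - V7/IV - IV - V/V - V42 - vi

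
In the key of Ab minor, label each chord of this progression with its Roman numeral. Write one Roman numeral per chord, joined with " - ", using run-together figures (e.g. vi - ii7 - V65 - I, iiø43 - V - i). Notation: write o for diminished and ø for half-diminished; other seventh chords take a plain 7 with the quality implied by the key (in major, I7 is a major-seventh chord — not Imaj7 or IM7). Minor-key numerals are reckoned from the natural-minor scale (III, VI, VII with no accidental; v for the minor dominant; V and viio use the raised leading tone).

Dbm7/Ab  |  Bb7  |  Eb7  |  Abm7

Dbm7/Ab: root Db is the subdominant; minor seventh chord there is iv43.
Bb7: chromatic; Bb is V of V, so V7/V.
Eb7 has root Eb, degree 5 in Ab minor, so V7.
Abm7: root Ab is the tonic; minor seventh chord there is i7.

iv43 - V7/V - V7 - i7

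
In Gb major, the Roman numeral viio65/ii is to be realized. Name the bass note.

Bb

The applied chord viio65/ii is rooted on G: G-Bb-Db-Fb.
The figure 65 means first inversion — the third is in the bass.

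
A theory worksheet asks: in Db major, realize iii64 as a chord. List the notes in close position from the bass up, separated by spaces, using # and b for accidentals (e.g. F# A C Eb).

In Db major, scale degree 3 is F, and the diatonic chord built there is a minor triad.
That chord is spelled F-Ab-C.
With the 64 figure the chord is in second inversion; from the bass C upward in close position it reads C-F-Ab.

C F Ab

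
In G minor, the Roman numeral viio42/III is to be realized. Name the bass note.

Gb

The applied chord viio42/III is rooted on A: A-C-Eb-Gb.
The figure 42 means third inversion — the seventh is in the bass.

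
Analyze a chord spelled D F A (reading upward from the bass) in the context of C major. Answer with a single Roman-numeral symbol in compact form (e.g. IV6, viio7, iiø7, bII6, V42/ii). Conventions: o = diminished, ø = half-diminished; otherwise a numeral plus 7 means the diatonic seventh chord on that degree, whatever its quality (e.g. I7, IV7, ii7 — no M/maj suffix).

Stacked in thirds the chord is D-F-A: a minor triad on D.
In C major, D is the supertonic; the diatonic minor triad there is ii.

ii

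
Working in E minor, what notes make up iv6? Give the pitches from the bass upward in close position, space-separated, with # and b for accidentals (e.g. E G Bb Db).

The numeral's case and figure indicate a minor triad. In E minor its root, the fourth degree, is A.
That chord is spelled A-C-E.
With the 6 figure the chord is in first inversion; from the bass C upward in close position it reads C-E-A.

C E A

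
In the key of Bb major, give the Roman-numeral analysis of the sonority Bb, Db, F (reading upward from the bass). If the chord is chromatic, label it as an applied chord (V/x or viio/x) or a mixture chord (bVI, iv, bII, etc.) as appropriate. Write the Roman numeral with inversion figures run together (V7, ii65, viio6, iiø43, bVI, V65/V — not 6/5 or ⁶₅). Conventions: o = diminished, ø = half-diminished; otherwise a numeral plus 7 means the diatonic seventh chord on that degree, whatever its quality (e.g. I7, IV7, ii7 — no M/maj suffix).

i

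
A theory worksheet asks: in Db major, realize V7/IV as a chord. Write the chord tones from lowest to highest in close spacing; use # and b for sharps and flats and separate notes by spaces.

V7/IV is a secondary dominant — the dominant seventh of IV. IV in Db major is Gb, so the applied chord's root is Db, a perfect fifth above.
Building a dominant seventh chord on Db gives Db-F-Ab-Cb.

Db F Ab Cb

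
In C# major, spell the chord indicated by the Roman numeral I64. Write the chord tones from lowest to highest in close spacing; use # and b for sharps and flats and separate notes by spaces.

In C# major, the first degree is C#, and the diatonic chord built there is a major triad.
Stacking thirds from C# gives C#-E#-G#.
The figured bass 64 indicates second inversion, placing the fifth (G#) in the bass: G#-C#-E#.

G# C# E#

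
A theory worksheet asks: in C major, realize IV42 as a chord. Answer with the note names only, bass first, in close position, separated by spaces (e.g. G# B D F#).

E F A C

In C major, scale degree 4 is F, and the diatonic chord built there is a major seventh chord.
That chord is spelled F-A-C-E.
The figured bass 42 indicates third inversion, placing the seventh (E) in the bass: E-F-A-C.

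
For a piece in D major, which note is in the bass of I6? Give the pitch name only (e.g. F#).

I in D major has root D; the chord is D-F#-A.
The figure 6 means first inversion — the third is in the bass.

F#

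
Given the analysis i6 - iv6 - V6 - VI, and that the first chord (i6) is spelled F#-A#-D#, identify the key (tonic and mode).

The chord D#m/F# is a minor triad rooted on D#; its label is i6.
If D# is scale degree 1 and the mode makes that degree carry a minor triad, the tonic is D# and the mode is minor.

D# minor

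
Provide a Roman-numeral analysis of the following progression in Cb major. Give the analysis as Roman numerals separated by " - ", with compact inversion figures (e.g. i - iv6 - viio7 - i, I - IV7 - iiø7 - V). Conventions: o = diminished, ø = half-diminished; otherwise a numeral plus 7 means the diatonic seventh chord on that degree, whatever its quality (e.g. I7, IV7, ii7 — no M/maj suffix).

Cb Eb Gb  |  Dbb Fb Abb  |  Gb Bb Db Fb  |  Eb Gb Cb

Cb-Eb-Gb has root Cb, degree 1 in Cb major, so I.
Dbb-Fb-Abb: major triad on Dbb — chromatic; Dbb is the lowered second degree, so this is the Neapolitan chord, bII.
Gb-Bb-Db-Fb: dominant seventh chord on Gb = scale degree 5 → V7.
Eb-Gb-Cb: root Cb is the tonic; major triad there is I6.

I - bII - V7 - I6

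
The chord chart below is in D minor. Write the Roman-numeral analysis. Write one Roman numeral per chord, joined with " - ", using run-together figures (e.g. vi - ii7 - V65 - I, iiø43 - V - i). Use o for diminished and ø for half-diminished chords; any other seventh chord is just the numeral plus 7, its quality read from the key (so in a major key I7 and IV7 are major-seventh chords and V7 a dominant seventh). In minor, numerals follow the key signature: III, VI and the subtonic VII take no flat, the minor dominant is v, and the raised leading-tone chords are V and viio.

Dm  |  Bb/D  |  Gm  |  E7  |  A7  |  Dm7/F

i - VI6 - iv - V7/V - V7 - i65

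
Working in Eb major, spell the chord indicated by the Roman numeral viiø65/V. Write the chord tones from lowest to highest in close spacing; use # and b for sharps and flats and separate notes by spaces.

C Eb G A

The slash marks an applied leading-tone chord: viio of V. In Eb major, V is Bb, so the leading tone to it is A, a half step below.
Building a half-diminished seventh chord on A gives A-C-Eb-G.
The figured bass 65 indicates first inversion, placing the third (C) in the bass: C-Eb-G-A.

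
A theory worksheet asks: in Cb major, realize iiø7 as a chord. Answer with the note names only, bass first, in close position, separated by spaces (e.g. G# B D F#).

Db Fb Abb Cb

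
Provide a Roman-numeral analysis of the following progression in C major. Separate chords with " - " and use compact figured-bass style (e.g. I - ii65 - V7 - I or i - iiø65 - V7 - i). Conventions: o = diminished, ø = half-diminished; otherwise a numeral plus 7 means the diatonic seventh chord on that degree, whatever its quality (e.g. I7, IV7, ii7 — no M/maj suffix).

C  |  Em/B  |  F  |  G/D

C has root C, degree 1 in C major, so I.
Em/B has root E, degree 3 in C major, so iii64.
F: root F is the subdominant; major triad there is IV.
G/D has root G, degree 5 in C major, so V64.

I - iii64 - IV - V64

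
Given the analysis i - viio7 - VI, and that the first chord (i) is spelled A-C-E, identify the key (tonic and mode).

A minor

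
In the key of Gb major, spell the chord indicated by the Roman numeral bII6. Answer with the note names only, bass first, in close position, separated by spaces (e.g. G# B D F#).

Scale degree 2 in Gb major is Ab; lowering it a half step gives Abb. bII6 is the Neapolitan sixth — a major triad on the lowered second degree, here in its customary first inversion.
So the chord is Abb-Cb-Ebb.
The figured bass 6 indicates first inversion, placing the third (Cb) in the bass: Cb-Ebb-Abb.

Cb Ebb Abb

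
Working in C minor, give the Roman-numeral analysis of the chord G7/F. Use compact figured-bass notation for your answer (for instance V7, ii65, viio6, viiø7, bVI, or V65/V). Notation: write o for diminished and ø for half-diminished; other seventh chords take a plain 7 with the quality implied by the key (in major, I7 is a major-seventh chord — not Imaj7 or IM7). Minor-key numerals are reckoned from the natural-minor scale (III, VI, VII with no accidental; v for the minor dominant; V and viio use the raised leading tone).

V42

Stacked in thirds the chord is G-B-D-F: a dominant seventh chord on G.
In C minor, G is the dominant; the diatonic dominant seventh chord there is V7.
With F in the bass the chord is in third inversion, so the figured bass is 42.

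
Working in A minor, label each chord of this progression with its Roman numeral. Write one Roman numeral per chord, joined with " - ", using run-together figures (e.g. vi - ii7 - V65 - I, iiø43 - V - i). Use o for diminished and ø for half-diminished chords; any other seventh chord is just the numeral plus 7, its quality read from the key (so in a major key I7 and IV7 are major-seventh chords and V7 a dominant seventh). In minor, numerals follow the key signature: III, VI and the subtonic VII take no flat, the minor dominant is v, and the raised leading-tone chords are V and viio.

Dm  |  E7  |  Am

Dm: minor triad on D = scale degree 4 → iv.
E7 has root E, degree 5 in A minor, so V7.
Am: root A is the tonic; minor triad there is i.

iv - V7 - i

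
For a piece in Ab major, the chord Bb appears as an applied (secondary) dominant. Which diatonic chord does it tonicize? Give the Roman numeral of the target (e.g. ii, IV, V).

V

The chord is a major triad on Bb.
A dominant resolves down a perfect fifth: Bb → Eb. In Ab major, Eb is scale degree 5, i.e. V.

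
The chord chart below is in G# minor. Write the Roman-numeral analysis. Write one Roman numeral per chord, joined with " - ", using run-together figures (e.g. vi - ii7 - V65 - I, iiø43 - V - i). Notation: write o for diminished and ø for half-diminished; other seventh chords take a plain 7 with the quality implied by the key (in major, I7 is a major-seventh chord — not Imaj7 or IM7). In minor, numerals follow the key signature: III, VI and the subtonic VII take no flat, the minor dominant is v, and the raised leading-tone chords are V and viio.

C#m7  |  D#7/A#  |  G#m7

iv7 - V43 - i7

C#m7: minor seventh chord on C# = scale degree 4 → iv7.
D#7/A#: dominant seventh chord on D# = scale degree 5 → V43.
G#m7 has root G#, degree 1 in G# minor, so i7.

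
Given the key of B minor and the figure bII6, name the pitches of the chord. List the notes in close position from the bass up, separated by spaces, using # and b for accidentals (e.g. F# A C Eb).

E G C

Scale degree 2 in B minor is C#; lowering it a half step gives C. bII6 is the Neapolitan sixth — a major triad on the lowered second degree, here in its customary first inversion.
So the chord is C-E-G, a major triad.
The figured bass 6 indicates first inversion, placing the third (E) in the bass: E-G-C.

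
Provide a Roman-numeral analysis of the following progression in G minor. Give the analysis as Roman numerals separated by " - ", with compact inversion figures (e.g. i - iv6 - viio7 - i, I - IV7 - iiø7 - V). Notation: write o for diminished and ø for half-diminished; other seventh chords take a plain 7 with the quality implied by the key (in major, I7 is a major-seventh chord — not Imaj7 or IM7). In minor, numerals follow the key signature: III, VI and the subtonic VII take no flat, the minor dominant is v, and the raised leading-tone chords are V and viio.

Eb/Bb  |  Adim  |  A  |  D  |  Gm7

Eb/Bb has root Eb, degree 6 in G minor, so VI64.
Adim has root A, degree 2 in G minor, so iio.
A is the secondary dominant of V (major triad on A): V/V.
D: root D is the dominant; major triad there is V.
Gm7: root G is the tonic; minor seventh chord there is i7.

VI64 - iio - V/V - V - i7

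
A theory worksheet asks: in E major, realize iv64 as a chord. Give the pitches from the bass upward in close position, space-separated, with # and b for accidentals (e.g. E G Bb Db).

E A C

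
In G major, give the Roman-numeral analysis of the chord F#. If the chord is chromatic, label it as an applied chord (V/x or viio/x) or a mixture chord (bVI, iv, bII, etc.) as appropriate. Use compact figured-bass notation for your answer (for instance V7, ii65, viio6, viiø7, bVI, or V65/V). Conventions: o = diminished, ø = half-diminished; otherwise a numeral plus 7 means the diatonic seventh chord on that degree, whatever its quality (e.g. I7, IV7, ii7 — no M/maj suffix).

V/iii

The pitches F#-A#-C# form a major triad rooted on F#.
F# is not a diatonic chord root with this quality in G major, but it lies a perfect fifth above B (iii), so the chord functions as an applied dominant of iii.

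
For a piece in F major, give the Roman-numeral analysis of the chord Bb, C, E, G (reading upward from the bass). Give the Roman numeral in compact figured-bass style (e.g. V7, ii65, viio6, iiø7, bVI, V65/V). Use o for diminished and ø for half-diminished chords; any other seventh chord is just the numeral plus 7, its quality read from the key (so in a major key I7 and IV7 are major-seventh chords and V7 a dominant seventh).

V42

The pitches C-E-G-Bb form a dominant seventh chord rooted on C.
In F major, C is the dominant; the diatonic dominant seventh chord there is V7.
With Bb in the bass the chord is in third inversion, so the figured bass is 42.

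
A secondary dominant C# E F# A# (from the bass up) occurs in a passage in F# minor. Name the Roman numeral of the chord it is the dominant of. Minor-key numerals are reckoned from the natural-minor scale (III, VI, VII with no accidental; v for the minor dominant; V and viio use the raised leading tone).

iv

The chord is a dominant seventh chord on F#.
A dominant resolves down a perfect fifth: F# → B. In F# minor, B is scale degree 4, i.e. iv.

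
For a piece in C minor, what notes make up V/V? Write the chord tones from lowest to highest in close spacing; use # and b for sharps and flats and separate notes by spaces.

The slash means an applied dominant: we want the dominant of V. In C minor, V is G major, and its dominant is built on D.
Building a major triad on D gives D-F#-A.

D F# A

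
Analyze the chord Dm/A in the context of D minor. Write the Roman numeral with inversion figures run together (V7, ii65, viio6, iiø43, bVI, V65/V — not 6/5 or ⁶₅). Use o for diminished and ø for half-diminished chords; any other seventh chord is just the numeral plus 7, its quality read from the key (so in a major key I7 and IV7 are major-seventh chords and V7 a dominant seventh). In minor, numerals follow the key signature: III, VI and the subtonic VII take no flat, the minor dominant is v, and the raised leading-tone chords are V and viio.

Stacked in thirds the chord is D-F-A: a minor triad on D.
In D minor, D is the tonic; the diatonic minor triad there is i.
With A in the bass the chord is in second inversion, so the figured bass is 64.

i64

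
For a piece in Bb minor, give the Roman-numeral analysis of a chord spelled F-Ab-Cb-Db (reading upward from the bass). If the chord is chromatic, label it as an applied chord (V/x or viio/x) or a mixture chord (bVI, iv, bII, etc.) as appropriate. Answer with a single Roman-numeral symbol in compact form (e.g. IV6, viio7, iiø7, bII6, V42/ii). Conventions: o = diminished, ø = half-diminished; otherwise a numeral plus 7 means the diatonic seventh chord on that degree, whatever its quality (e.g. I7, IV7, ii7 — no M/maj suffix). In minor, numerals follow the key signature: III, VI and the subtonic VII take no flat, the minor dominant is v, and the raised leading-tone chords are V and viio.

V65/VI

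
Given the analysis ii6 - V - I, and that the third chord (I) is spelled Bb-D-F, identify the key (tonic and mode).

Bb major

The anchor chord is a major triad on Bb, labeled I.
If Bb is scale degree 1 and the mode makes that degree carry a major triad, the tonic is Bb and the mode is major.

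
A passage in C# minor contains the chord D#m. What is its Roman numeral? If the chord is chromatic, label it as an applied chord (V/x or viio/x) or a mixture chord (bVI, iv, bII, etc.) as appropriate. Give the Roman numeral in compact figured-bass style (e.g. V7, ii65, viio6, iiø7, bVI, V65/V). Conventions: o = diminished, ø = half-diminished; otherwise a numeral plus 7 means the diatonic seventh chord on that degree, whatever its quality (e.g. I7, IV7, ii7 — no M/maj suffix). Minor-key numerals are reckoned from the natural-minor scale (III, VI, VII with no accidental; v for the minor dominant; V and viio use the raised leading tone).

Stacked in thirds the chord is D#-F#-A#: a minor triad on D#.
D# is the second degree of C# minor. This is the minor supertonic, borrowed from the parallel major (the Dorian ii).

ii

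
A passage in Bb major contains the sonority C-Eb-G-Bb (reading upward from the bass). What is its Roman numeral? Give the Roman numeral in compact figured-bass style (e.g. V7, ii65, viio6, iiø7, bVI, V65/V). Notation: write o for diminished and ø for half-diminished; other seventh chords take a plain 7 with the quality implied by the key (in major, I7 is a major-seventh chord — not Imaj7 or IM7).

The pitches C-Eb-G-Bb form a minor seventh chord rooted on C.
C is scale degree 2 in Bb major, and a minor seventh chord on that degree is written ii7.

ii7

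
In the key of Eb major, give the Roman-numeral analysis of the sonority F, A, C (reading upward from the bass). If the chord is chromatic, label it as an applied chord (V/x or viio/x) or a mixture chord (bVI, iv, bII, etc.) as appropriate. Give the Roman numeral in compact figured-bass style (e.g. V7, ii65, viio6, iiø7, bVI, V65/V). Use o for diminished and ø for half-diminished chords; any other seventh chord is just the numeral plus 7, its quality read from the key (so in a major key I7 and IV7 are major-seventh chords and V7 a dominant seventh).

V/V

The pitches F-A-C form a major triad rooted on F.
F is not a diatonic chord root with this quality in Eb major, but it lies a perfect fifth above Bb (V), so the chord functions as an applied dominant of V.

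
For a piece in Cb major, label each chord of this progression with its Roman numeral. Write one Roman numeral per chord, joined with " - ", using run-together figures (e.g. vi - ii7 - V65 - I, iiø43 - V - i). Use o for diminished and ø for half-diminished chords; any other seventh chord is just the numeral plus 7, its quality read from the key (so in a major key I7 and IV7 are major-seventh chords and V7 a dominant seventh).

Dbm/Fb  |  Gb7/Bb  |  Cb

ii6 - V65 - I

Dbm/Fb has root Db, degree 2 in Cb major, so ii6.
Gb7/Bb has root Gb, degree 5 in Cb major, so V65.
Cb: root Cb is the tonic; major triad there is I.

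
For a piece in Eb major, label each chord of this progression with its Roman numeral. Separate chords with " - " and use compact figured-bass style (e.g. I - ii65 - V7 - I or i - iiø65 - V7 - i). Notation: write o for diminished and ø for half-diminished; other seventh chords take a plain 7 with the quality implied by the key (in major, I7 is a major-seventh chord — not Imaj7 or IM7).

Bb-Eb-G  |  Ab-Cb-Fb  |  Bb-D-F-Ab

Bb-Eb-G has root Eb, degree 1 in Eb major, so I64.
Ab-Cb-Fb is non-diatonic — a major triad on the lowered supertonic (Fb): the Neapolitan sixth, bII6 (third, Ab, in the bass — hence the 6).
Bb-D-F-Ab: root Bb is the dominant; dominant seventh chord there is V7.

I64 - bII6 - V7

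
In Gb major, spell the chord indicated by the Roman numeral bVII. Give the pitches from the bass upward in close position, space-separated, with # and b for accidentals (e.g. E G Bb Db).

Fb Ab Cb

Scale degree 7 in Gb major is F; lowering it a half step gives Fb. bVII is a major triad on the lowered seventh degree (the subtonic), borrowed from the parallel minor.
So the chord is Fb-Ab-Cb, a major triad.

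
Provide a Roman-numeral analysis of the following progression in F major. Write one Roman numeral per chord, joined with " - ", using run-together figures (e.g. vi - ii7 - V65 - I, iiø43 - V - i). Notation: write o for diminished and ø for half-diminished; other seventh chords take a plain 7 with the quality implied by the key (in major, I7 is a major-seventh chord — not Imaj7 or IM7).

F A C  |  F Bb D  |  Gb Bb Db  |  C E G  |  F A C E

F-A-C has root F, degree 1 in F major, so I.
F-Bb-D has root Bb, degree 4 in F major, so IV64.
Gb-Bb-Db is non-diatonic — a major triad on the lowered supertonic (Gb): the Neapolitan chord, bII.
C-E-G has root C, degree 5 in F major, so V.
F-A-C-E: major seventh chord on F = scale degree 1 → I7.

I - IV64 - bII - V - I7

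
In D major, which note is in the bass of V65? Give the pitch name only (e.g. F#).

V in D major has root A; the chord is A-C#-E-G.
The figure 65 means first inversion — the third is in the bass.

C#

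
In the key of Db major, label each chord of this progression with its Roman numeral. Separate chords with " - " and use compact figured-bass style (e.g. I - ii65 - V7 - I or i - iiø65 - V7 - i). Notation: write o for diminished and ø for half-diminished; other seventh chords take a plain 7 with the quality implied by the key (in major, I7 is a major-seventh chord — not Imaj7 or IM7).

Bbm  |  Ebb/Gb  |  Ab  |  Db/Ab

Bbm has root Bb, degree 6 in Db major, so vi.
Ebb/Gb is non-diatonic — a major triad on the lowered supertonic (Ebb): the Neapolitan sixth, bII6 (third, Gb, in the bass — hence the 6).
Ab: root Ab is the dominant; major triad there is V.
Db/Ab: root Db is the tonic; major triad there is I64.

vi - bII6 - V - I64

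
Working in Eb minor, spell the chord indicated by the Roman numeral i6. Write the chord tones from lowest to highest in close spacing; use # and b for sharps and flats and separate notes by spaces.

Gb Bb Eb

In Eb minor, the tonic is Eb, and the diatonic chord built there is a minor triad.
Stacking thirds from Eb gives Eb-Gb-Bb.
The figured bass 6 indicates first inversion, placing the third (Gb) in the bass: Gb-Bb-Eb.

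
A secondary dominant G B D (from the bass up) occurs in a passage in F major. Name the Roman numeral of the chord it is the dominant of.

The chord is a major triad on G.
A dominant resolves down a perfect fifth: G → C. In F major, C is scale degree 5, i.e. V.

V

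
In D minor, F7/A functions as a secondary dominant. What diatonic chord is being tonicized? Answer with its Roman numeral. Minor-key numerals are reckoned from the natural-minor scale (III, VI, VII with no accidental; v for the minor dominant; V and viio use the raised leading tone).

VI

The chord is a dominant seventh chord on F.
A dominant resolves down a perfect fifth: F → Bb. In D minor, Bb is scale degree 6, i.e. VI.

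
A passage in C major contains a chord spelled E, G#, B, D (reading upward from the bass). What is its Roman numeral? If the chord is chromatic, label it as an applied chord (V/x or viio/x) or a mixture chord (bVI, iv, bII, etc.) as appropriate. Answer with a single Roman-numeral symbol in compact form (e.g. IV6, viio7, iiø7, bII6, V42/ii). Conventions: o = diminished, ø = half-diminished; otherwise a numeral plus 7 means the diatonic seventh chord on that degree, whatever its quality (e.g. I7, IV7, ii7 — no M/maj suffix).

The pitches E-G#-B-D form a dominant seventh chord rooted on E.
E is not a diatonic chord root with this quality in C major, but it lies a perfect fifth above A (vi), so the chord functions as an applied dominant of vi.

V7/vi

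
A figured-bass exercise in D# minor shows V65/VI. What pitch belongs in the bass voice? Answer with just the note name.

The applied chord V65/VI is rooted on F#: F#-A#-C#-E.
The figure 65 means first inversion — the third is in the bass.

A#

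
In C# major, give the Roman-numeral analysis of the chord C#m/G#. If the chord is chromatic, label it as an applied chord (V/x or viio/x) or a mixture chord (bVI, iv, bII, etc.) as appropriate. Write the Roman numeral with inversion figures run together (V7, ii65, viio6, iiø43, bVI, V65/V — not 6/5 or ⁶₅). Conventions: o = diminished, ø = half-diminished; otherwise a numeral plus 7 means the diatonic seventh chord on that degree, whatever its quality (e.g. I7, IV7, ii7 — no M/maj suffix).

The pitches C#-E-G# form a minor triad rooted on C#.
C# is the first degree of C# major. This is the minor tonic, borrowed from the parallel minor.
With G# in the bass the chord is in second inversion, so the figured bass is 64.

i64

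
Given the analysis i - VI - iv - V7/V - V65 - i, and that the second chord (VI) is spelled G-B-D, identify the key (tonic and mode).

B minor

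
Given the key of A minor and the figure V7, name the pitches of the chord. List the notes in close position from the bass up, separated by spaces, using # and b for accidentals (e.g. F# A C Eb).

E G# B D

In A minor, scale degree 5 is E. The dominant is major (leading tone raised), so V is a dominant seventh chord.
That chord is spelled E-G#-B-D.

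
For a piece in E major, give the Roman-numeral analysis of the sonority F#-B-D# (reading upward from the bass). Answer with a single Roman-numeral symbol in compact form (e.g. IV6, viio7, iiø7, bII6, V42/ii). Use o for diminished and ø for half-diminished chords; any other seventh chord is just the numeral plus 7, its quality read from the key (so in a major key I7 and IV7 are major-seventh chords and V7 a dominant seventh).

Stacked in thirds the chord is B-D#-F#: a major triad on B.
B is scale degree 5 in E major, and a major triad on that degree is written V.
With F# in the bass the chord is in second inversion, so the figured bass is 64.

V64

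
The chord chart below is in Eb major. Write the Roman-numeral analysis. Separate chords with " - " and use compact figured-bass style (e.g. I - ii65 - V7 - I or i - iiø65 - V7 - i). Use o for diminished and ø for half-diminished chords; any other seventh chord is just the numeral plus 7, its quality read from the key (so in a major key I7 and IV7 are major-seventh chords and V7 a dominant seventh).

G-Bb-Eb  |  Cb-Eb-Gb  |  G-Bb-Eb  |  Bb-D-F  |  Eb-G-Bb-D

I6 - bVI - I6 - V - I7

G-Bb-Eb has root Eb, degree 1 in Eb major, so I6.
Cb-Eb-Gb: major triad on Cb — chromatic; bVI (borrowed from the parallel minor).
G-Bb-Eb has root Eb, degree 1 in Eb major, so I6.
Bb-D-F: major triad on Bb = scale degree 5 → V.
Eb-G-Bb-D has root Eb, degree 1 in Eb major, so I7.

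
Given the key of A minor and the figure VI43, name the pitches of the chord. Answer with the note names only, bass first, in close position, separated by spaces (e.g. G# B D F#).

C E F A

The numeral's case and figure indicate a major seventh chord. In A minor its root, scale degree 6, is F.
That chord is spelled F-A-C-E.
With the 43 figure the chord is in second inversion; from the bass C upward in close position it reads C-E-F-A.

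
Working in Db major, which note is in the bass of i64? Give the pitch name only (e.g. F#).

Ab

i in Db major has root Db; the chord is Db-Fb-Ab.
The figure 64 means second inversion — the fifth is in the bass.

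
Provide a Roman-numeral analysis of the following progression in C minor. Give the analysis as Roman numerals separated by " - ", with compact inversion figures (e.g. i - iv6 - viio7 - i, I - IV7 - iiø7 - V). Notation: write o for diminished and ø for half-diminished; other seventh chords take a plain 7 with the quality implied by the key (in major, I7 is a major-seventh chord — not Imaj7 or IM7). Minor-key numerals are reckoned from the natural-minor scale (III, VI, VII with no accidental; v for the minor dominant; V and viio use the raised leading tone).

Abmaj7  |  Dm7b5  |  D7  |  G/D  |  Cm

Abmaj7: major seventh chord on Ab = scale degree 6 → VI7.
Dm7b5 has root D, degree 2 in C minor, so iiø7.
D7 is the secondary dominant of V (dominant seventh chord on D): V7/V.
G/D has root G, degree 5 in C minor, so V64.
Cm: minor triad on C = scale degree 1 → i.

VI7 - iiø7 - V7/V - V64 - i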